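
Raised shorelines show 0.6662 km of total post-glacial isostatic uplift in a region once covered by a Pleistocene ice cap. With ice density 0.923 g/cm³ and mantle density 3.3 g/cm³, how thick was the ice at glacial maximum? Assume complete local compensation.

u = t ρ_ice/ρ_m → t = u ρ_m/ρ_ice = 0.6662 km × 3.3/0.923 = 2.38 km.

2.38 km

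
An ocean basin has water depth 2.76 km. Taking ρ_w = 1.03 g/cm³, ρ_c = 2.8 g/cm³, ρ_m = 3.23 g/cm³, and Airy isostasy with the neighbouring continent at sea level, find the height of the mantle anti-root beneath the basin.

Equating mass per unit area of the two columns: replacing crust with seawater at the top is compensated by replacing crust with mantle at the base: d (ρ_c − ρ_w) = a (ρ_m − ρ_c).
a = d (ρ_c − ρ_w)/(ρ_m − ρ_c) = 2.76 km × 1.77/0.43 = 11.4 km.

11.4 km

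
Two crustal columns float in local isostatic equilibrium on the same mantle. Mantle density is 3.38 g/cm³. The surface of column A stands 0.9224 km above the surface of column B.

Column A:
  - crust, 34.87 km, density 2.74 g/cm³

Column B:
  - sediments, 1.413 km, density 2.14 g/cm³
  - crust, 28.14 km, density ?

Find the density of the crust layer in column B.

Take the compensation level at the base of the deeper column (depth z_c below the surface of column A) and equate Σ ρ_i t_i down to z_c; mantle fills any gap and the z_c terms cancel.
Column A: 34.87×2.74 + (z_c − 34.87)×3.38
Column B: 0.9224×0 + 1.413×2.14 + 28.14×ρ + (z_c − 0.9224 − 29.553)×3.38
The z_c×3.38 term appears on both sides and cancels. Collect the known terms of each column as K = Σ(ρt)_known − 3.38 × (depth of known layers): K_A = 95.5438 − 3.38×34.87 = −22.3168; K_B = 3.02382 − 3.38×(0.9224 + 29.553) = −99.983032.
Balance: K_A = K_B + 28.14×ρ, so ρ = (K_A − K_B)/28.14 = 77.6662/28.14 = 2.76 g/cm³.

2.76 g/cm³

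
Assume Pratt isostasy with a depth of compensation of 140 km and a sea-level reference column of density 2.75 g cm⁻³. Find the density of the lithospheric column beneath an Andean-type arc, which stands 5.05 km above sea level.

Pratt balance: ρ_ref D = ρ (D + h).
ρ = ρ_ref D/(D + h) = 2.75 × 140 km/(140 km + 5.05 km) = 2.65 g cm⁻³.

2.65 g cm⁻³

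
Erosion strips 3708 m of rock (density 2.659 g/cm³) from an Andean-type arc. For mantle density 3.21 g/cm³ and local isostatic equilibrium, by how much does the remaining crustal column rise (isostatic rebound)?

Unloading: uplift u = e ρ_c/ρ_m = 3708 m × 2.659/3.21 = 3070 m.

3070 m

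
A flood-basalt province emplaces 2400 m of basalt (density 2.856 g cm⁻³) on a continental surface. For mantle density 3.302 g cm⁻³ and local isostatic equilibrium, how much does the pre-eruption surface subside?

2080 m

Subaerial loading: s = t ρ_load / ρ_m.
s = 2400 m × 2.856/3.302 = 2080 m.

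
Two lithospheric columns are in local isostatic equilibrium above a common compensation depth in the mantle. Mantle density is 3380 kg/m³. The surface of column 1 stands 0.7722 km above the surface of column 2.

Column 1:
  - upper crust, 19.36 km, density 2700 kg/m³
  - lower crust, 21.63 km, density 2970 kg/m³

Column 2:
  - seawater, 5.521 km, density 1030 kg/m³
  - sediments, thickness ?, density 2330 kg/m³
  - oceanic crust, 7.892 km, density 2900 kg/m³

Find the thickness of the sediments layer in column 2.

2.53 km

Take the compensation level at the base of the deeper column (depth z_c below the surface of column 1) and equate Σ ρ_i t_i down to z_c; mantle fills any gap and the z_c terms cancel.
Column 1: 19.36×2700 + 21.63×2970 + (z_c − 40.99)×3380
Column 2: 0.7722×0 + 5.521×1030 + x×2330 + 7.892×2900 + (z_c − 0.7722 − 13.413 − x)×3380
The z_c×3380 term appears on both sides and cancels. Collect the known terms of each column as K = Σ(ρt)_known − 3380 × (depth of known layers): K_1 = 116513.1 − 3380×40.99 = −22033.1; K_2 = 28573.43 − 3380×(0.7722 + 13.413) = −19372.546.
Balance: K_1 = K_2 − x×(3380 − 2330), so x = (K_2 − K_1)/(3380 − 2330) = 2660.55/1050 = 2.53 km.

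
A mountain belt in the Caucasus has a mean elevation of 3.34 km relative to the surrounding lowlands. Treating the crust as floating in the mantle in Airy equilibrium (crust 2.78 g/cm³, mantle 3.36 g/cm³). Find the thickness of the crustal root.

16 km

In Airy isostatic equilibrium: the weight of the topography is balanced by the buoyancy of the root, ρ_c h = (ρ_m − ρ_c) r.
r = h · ρ_c / (ρ_m − ρ_c) = 3.34 km × 2.78 / (3.36 − 2.78) = 16 km.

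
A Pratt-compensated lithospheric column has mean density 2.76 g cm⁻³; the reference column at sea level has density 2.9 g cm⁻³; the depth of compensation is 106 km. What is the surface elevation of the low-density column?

5.38 km

ρ_ref D = ρ (D + h) → h = D (ρ_ref − ρ)/ρ.
h = 106 km × (2.9 − 2.76)/2.76 = 5.38 km.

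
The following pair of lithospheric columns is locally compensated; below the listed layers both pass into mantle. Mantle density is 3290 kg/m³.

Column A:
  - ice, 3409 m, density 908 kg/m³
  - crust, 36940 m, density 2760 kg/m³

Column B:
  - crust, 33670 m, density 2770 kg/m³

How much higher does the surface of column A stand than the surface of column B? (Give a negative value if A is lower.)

3100 m

For any compensation level in the mantle, the mantle terms cancel and isostasy reduces to e = (Σt_A − Σt_B) − (Σ(ρt)_A − Σ(ρt)_B) / ρ_m.
Σt_A = 40349 m; Σt_B = 33670 m; Σ(ρt)_A = 105049772; Σ(ρt)_B = 93265900 (in m·kg/m³).
e = (40349 − 33670) − (105049772 − 93265900) / 3290 = 3100 m.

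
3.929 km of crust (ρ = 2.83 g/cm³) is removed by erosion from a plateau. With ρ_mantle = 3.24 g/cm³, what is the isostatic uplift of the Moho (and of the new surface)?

Unloading: uplift u = e ρ_c/ρ_m = 3.929 km × 2.83/3.24 = 3.43 km.

3.43 km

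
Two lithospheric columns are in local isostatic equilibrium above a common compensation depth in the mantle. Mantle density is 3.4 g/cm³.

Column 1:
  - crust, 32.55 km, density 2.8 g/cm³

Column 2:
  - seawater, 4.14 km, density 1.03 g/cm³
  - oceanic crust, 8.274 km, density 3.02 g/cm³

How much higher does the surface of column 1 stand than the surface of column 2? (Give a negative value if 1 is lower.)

1.93 km

For any compensation level in the mantle, the mantle terms cancel and isostasy reduces to e = (Σt_1 − Σt_2) − (Σ(ρt)_1 − Σ(ρt)_2) / ρ_m.
Σt_1 = 32.55 km; Σt_2 = 12.414 km; Σ(ρt)_1 = 91.14; Σ(ρt)_2 = 29.25168 (in km·g/cm³).
e = (32.55 − 12.414) − (91.14 − 29.25168) / 3.4 = 1.93 km.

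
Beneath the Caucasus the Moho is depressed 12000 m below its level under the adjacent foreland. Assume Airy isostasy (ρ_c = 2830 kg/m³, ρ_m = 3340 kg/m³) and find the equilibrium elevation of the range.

2160 m

For local isostatic compensation: ρ_c h = (ρ_m − ρ_c) r.
h = r (ρ_m − ρ_c) / ρ_c = 12000 m × (3340 − 2830) / 2830 = 2160 m.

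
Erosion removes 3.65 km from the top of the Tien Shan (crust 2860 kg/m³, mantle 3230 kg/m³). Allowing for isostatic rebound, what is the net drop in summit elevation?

0.418 km

Rebound u = e ρ_c/ρ_m = 3.65 km × 2860/3230 = 3.232 km.
Net surface drop = e − u = 3.65 km − 3.232 km = e (ρ_m − ρ_c)/ρ_m = 0.418 km.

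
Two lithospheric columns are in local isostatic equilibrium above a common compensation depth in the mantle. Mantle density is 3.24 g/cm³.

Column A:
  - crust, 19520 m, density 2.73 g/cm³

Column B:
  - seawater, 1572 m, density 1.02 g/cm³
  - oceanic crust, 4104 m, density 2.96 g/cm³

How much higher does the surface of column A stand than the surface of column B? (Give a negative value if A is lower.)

1640 m

For any compensation level in the mantle, the mantle terms cancel and isostasy reduces to e = (Σt_A − Σt_B) − (Σ(ρt)_A − Σ(ρt)_B) / ρ_m.
Σt_A = 19520 m; Σt_B = 5676 m; Σ(ρt)_A = 53289.6; Σ(ρt)_B = 13751.28 (in m·g/cm³).
e = (19520 − 5676) − (53289.6 − 13751.28) / 3.24 = 1640 m.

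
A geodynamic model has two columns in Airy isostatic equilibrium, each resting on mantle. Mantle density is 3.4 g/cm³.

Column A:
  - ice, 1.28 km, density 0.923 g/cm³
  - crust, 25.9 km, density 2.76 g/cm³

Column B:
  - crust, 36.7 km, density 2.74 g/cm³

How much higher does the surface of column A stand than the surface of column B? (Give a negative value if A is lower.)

For any compensation level in the mantle, the mantle terms cancel and isostasy reduces to e = (Σt_A − Σt_B) − (Σ(ρt)_A − Σ(ρt)_B) / ρ_m.
Σt_A = 27.18 km; Σt_B = 36.7 km; Σ(ρt)_A = 72.66544; Σ(ρt)_B = 100.558 (in km·g/cm³).
e = (27.18 − 36.7) − (72.66544 − 100.558) / 3.4 = −1.32 km.

−1.32 km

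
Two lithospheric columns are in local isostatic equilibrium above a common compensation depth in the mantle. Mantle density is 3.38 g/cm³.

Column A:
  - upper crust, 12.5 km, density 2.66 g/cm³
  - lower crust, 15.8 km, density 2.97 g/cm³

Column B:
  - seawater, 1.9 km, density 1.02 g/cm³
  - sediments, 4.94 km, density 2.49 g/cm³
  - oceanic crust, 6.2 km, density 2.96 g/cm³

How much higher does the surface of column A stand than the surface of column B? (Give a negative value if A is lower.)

1.18 km

For any compensation level in the mantle, the mantle terms cancel and isostasy reduces to e = (Σt_A − Σt_B) − (Σ(ρt)_A − Σ(ρt)_B) / ρ_m.
Σt_A = 28.3 km; Σt_B = 13.04 km; Σ(ρt)_A = 80.176; Σ(ρt)_B = 32.5906 (in km·g/cm³).
e = (28.3 − 13.04) − (80.176 − 32.5906) / 3.38 = 1.18 km.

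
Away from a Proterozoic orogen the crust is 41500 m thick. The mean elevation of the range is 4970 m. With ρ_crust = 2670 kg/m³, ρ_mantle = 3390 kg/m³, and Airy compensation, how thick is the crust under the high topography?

Root depth r = h ρ_c / (ρ_m − ρ_c) = 4970 m × 2670 / 720 = 18430 m.
Total thickness = T + h + r = 41500 m + 4970 m + 18430 m = 64900 m.

64900 m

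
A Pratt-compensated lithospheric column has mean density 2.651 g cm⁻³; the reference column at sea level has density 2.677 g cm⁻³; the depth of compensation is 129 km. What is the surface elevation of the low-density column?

1.27 km

ρ_ref D = ρ (D + h) → h = D (ρ_ref − ρ)/ρ.
h = 129 km × (2.677 − 2.651)/2.651 = 1.27 km.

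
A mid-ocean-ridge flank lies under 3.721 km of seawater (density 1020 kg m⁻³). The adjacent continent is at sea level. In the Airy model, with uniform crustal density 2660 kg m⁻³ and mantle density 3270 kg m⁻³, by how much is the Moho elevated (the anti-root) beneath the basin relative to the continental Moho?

For local isostatic compensation: replacing crust with seawater at the top is compensated by replacing crust with mantle at the base: d (ρ_c − ρ_w) = a (ρ_m − ρ_c).
a = d (ρ_c − ρ_w)/(ρ_m − ρ_c) = 3.721 km × 1640/610 = 10 km.

10 km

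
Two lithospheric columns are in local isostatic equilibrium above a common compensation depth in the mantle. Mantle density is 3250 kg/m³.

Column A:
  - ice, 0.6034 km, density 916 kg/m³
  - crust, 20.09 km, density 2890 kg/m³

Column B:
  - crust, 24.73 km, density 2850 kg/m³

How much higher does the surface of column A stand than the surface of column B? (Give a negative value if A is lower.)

−0.385 km

For any compensation level in the mantle, the mantle terms cancel and isostasy reduces to e = (Σt_A − Σt_B) − (Σ(ρt)_A − Σ(ρt)_B) / ρ_m.
Σt_A = 20.6934 km; Σt_B = 24.73 km; Σ(ρt)_A = 58612.8144; Σ(ρt)_B = 70480.5 (in km·kg/m³).
e = (20.6934 − 24.73) − (58612.8144 − 70480.5) / 3250 = −0.385 km.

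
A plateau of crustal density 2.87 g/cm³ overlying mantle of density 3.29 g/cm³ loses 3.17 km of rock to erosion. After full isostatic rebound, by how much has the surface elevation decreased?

0.405 km

Rebound u = e ρ_c/ρ_m = 3.17 km × 2.87/3.29 = 2.765 km.
Net surface drop = e − u = 3.17 km − 2.765 km = e (ρ_m − ρ_c)/ρ_m = 0.405 km.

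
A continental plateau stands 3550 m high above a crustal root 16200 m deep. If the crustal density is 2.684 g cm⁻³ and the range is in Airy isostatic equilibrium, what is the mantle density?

Airy balance: ρ_c h = (ρ_m − ρ_c) r → ρ_m = ρ_c (1 + h/r).
ρ_m = 2.684 × (1 + 3550 m/16200 m) = 3.27 g cm⁻³.

3.27 g cm⁻³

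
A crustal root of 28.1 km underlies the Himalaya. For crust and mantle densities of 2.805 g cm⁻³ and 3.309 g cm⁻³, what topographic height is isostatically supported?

5.05 km

By Archimedes' principle applied to the lithosphere: ρ_c h = (ρ_m − ρ_c) r.
h = r (ρ_m − ρ_c) / ρ_c = 28.1 km × (3.309 − 2.805) / 2.805 = 5.05 km.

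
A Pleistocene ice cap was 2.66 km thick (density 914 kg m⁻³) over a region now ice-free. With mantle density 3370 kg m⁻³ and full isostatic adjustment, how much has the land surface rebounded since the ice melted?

Removing the load lets mantle flow back in; uplift u satisfies ρ_ice t = ρ_m u.
u = t ρ_ice/ρ_m = 2.66 km × 914/3370 = 0.721 km.

0.721 km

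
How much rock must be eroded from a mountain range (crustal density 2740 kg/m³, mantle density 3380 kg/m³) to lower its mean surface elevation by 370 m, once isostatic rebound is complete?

1950 m

Net drop Δ = e − u = e − e ρ_c/ρ_m = e (ρ_m − ρ_c)/ρ_m.
e = Δ ρ_m/(ρ_m − ρ_c) = 370 m × 3380/640 = 1950 m.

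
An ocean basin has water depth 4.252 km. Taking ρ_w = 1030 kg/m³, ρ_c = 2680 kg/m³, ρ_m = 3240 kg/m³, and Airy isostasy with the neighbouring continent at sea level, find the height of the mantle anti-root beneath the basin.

12.5 km

In Airy isostatic equilibrium: replacing crust with seawater at the top is compensated by replacing crust with mantle at the base: d (ρ_c − ρ_w) = a (ρ_m − ρ_c).
a = d (ρ_c − ρ_w)/(ρ_m − ρ_c) = 4.252 km × 1650/560 = 12.5 km.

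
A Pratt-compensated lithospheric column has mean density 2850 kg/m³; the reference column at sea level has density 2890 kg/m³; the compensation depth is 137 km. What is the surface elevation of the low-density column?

1.92 km

ρ_ref D = ρ (D + h) → h = D (ρ_ref − ρ)/ρ.
h = 137 km × (2890 − 2850)/2850 = 1.92 km.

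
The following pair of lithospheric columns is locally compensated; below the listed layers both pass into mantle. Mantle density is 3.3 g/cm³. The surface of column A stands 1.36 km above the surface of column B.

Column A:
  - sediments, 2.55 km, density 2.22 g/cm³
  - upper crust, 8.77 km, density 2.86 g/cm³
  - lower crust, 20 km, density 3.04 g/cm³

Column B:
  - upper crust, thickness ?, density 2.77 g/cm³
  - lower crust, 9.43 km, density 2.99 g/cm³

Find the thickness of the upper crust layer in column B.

8.3 km

Take the compensation level at the base of the deeper column (depth z_c below the surface of column A) and equate Σ ρ_i t_i down to z_c; mantle fills any gap and the z_c terms cancel.
Column A: 2.55×2.22 + 8.77×2.86 + 20×3.04 + (z_c − 31.32)×3.3
Column B: 1.36×0 + x×2.77 + 9.43×2.99 + (z_c − 1.36 − 9.43 − x)×3.3
The z_c×3.3 term appears on both sides and cancels. Collect the known terms of each column as K = Σ(ρt)_known − 3.3 × (depth of known layers): K_A = 91.5432 − 3.3×31.32 = −11.8128; K_B = 28.1957 − 3.3×(1.36 + 9.43) = −7.4113.
Balance: K_A = K_B − x×(3.3 − 2.77), so x = (K_B − K_A)/(3.3 − 2.77) = 4.4015/0.53 = 8.3 km.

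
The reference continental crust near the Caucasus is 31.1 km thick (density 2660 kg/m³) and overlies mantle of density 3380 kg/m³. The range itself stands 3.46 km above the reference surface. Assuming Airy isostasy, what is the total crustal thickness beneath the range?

47.3 km

Root depth r = h ρ_c / (ρ_m − ρ_c) = 3.46 km × 2660 / 720 = 12.78 km.
Total thickness = T + h + r = 31.1 km + 3.46 km + 12.78 km = 47.3 km.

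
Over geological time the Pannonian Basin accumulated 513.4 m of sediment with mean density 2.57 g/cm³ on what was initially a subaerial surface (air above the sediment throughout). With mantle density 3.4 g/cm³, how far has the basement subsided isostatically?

388 m

Subaerial load: s = t ρ_sed / ρ_m = 513.4 m × 2.57/3.4 = 388 m.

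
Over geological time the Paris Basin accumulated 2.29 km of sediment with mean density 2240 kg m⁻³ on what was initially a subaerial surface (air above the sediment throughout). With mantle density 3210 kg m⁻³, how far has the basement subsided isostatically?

Subaerial load: s = t ρ_sed / ρ_m = 2.29 km × 2240/3210 = 1.6 km.

1.6 km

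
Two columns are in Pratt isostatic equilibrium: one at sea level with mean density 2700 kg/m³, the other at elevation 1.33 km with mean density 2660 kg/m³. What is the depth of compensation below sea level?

88.4 km

ρ_ref D = ρ (D + h) → D (ρ_ref − ρ) = ρ h.
D = ρ h/(ρ_ref − ρ) = 2660 × 1.33 km/(2700 − 2660) = 88.4 km.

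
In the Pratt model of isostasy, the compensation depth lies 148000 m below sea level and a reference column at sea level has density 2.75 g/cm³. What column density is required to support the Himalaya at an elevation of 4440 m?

Pratt balance: ρ_ref D = ρ (D + h).
ρ = ρ_ref D/(D + h) = 2.75 × 148000 m/(148000 m + 4440 m) = 2.67 g/cm³.

2.67 g/cm³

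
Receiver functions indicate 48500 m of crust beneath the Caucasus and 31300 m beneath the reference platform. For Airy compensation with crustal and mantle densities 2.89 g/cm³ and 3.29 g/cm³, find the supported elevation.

Excess crust Δ = 48500 m − 31300 m = 17200 m, split between elevation h and root r with h + r = Δ.
Airy balance ρ_c h = (ρ_m − ρ_c) r gives r = h ρ_c/(ρ_m − ρ_c), so h (1 + ρ_c/(ρ_m − ρ_c)) = Δ, i.e. h = Δ (ρ_m − ρ_c)/ρ_m.
h = 17200 m × 0.4/3.29 = 2090 m.

2090 m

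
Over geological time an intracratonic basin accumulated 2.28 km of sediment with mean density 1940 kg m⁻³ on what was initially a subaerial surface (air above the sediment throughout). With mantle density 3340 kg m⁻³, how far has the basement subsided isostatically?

1.32 km

Subaerial load: s = t ρ_sed / ρ_m = 2.28 km × 1940/3340 = 1.32 km.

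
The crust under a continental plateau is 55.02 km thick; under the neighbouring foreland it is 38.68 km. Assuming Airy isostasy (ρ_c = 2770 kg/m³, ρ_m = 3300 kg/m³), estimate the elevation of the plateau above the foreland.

Excess crust Δ = 55.02 km − 38.68 km = 16.34 km, split between elevation h and root r with h + r = Δ.
Airy balance ρ_c h = (ρ_m − ρ_c) r gives r = h ρ_c/(ρ_m − ρ_c), so h (1 + ρ_c/(ρ_m − ρ_c)) = Δ, i.e. h = Δ (ρ_m − ρ_c)/ρ_m.
h = 16.34 km × 530/3300 = 2.62 km.

2.62 km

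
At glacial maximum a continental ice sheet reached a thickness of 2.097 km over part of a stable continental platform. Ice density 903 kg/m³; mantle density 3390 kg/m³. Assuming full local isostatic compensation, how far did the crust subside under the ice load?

Isostatic balance requires: the ice load ρ_ice t is balanced by mantle displaced below, ρ_m s.
s = t ρ_ice / ρ_m = 2.097 km × 903/3390 = 0.559 km.

0.559 km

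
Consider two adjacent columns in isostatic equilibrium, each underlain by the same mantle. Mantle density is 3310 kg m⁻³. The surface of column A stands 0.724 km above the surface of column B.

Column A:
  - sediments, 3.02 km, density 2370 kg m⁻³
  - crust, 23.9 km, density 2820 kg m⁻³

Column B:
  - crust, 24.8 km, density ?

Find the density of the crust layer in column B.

2820 kg m⁻³

Take the compensation level at the base of the deeper column (depth z_c below the surface of column A) and equate Σ ρ_i t_i down to z_c; mantle fills any gap and the z_c terms cancel.
Column A: 3.02×2370 + 23.9×2820 + (z_c − 26.92)×3310
Column B: 0.724×0 + 24.8×ρ + (z_c − 0.724 − 24.8)×3310
The z_c×3310 term appears on both sides and cancels. Collect the known terms of each column as K = Σ(ρt)_known − 3310 × (depth of known layers): K_A = 74555.4 − 3310×26.92 = −14549.8; K_B = 0 − 3310×(0.724 + 24.8) = −84484.44.
Balance: K_A = K_B + 24.8×ρ, so ρ = (K_A − K_B)/24.8 = 69934.6/24.8 = 2820 kg m⁻³.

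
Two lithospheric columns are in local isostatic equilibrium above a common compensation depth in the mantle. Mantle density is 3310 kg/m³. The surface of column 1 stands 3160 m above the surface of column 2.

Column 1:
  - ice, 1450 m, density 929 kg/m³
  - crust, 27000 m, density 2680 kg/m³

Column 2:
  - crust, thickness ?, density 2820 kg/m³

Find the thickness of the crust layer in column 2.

20400 m

Take the compensation level at the base of the deeper column (depth z_c below the surface of column 1) and equate Σ ρ_i t_i down to z_c; mantle fills any gap and the z_c terms cancel.
Column 1: 1450×929 + 27000×2680 + (z_c − 28450)×3310
Column 2: 3160×0 + x×2820 + (z_c − 3160 − 0 − x)×3310
The z_c×3310 term appears on both sides and cancels. Collect the known terms of each column as K = Σ(ρt)_known − 3310 × (depth of known layers): K_1 = 73707050 − 3310×28450 = −20462450; K_2 = 0 − 3310×(3160 + 0) = −10459600.
Balance: K_1 = K_2 − x×(3310 − 2820), so x = (K_2 − K_1)/(3310 − 2820) = 10002800/490 = 20400 m.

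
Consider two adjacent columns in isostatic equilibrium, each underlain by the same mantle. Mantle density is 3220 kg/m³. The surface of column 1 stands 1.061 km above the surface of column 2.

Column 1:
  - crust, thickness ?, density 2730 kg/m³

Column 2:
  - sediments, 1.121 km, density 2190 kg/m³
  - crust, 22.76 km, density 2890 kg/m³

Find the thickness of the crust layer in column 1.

Take the compensation level at the base of the deeper column (depth z_c below the surface of column 1) and equate Σ ρ_i t_i down to z_c; mantle fills any gap and the z_c terms cancel.
Column 1: x×2730 + (z_c − 0 − x)×3220
Column 2: 1.061×0 + 1.121×2190 + 22.76×2890 + (z_c − 1.061 − 23.881)×3220
The z_c×3220 term appears on both sides and cancels. Collect the known terms of each column as K = Σ(ρt)_known − 3220 × (depth of known layers): K_1 = 0 − 3220×0 = 0; K_2 = 68231.39 − 3220×(1.061 + 23.881) = −12081.85.
Balance: K_1 − x×(3220 − 2730) = K_2, so x = (K_1 − K_2)/(3220 − 2730) = 12081.9/490 = 24.7 km.

24.7 km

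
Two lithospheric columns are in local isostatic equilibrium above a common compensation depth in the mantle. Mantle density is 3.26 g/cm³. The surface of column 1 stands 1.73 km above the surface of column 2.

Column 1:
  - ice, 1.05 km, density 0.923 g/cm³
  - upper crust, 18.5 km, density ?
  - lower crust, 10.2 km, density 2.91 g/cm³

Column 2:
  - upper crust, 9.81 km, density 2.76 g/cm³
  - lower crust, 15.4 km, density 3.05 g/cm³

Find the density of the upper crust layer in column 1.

Take the compensation level at the base of the deeper column (depth z_c below the surface of column 1) and equate Σ ρ_i t_i down to z_c; mantle fills any gap and the z_c terms cancel.
Column 1: 1.05×0.923 + 18.5×ρ + 10.2×2.91 + (z_c − 29.75)×3.26
Column 2: 1.73×0 + 9.81×2.76 + 15.4×3.05 + (z_c − 1.73 − 25.21)×3.26
The z_c×3.26 term appears on both sides and cancels. Collect the known terms of each column as K = Σ(ρt)_known − 3.26 × (depth of known layers): K_1 = 30.65115 − 3.26×29.75 = −66.33385; K_2 = 74.0456 − 3.26×(1.73 + 25.21) = −13.7788.
Balance: K_1 + 18.5×ρ = K_2, so ρ = (K_2 − K_1)/18.5 = 52.555/18.5 = 2.84 g/cm³.

2.84 g/cm³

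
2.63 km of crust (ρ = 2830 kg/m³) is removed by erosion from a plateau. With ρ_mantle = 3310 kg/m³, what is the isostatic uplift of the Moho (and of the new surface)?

Unloading: uplift u = e ρ_c/ρ_m = 2.63 km × 2830/3310 = 2.25 km.

2.25 km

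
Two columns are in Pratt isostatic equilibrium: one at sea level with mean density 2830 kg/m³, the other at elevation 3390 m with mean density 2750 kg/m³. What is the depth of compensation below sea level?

117000 m

ρ_ref D = ρ (D + h) → D (ρ_ref − ρ) = ρ h.
D = ρ h/(ρ_ref − ρ) = 2750 × 3390 m/(2830 − 2750) = 117000 m.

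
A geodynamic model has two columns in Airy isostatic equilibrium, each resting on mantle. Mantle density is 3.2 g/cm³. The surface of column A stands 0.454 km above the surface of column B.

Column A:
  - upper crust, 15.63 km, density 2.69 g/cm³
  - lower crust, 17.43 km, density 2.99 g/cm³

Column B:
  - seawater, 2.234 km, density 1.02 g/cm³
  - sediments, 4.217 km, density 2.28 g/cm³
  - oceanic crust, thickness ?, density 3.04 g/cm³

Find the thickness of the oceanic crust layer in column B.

8.93 km

Take the compensation level at the base of the deeper column (depth z_c below the surface of column A) and equate Σ ρ_i t_i down to z_c; mantle fills any gap and the z_c terms cancel.
Column A: 15.63×2.69 + 17.43×2.99 + (z_c − 33.06)×3.2
Column B: 0.454×0 + 2.234×1.02 + 4.217×2.28 + x×3.04 + (z_c − 0.454 − 6.451 − x)×3.2
The z_c×3.2 term appears on both sides and cancels. Collect the known terms of each column as K = Σ(ρt)_known − 3.2 × (depth of known layers): K_A = 94.1604 − 3.2×33.06 = −11.6316; K_B = 11.89344 − 3.2×(0.454 + 6.451) = −10.20256.
Balance: K_A = K_B − x×(3.2 − 3.04), so x = (K_B − K_A)/(3.2 − 3.04) = 1.42904/0.16 = 8.93 km.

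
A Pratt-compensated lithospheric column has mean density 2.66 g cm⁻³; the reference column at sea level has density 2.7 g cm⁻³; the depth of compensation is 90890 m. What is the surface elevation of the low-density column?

ρ_ref D = ρ (D + h) → h = D (ρ_ref − ρ)/ρ.
h = 90890 m × (2.7 − 2.66)/2.66 = 1370 m.

1370 m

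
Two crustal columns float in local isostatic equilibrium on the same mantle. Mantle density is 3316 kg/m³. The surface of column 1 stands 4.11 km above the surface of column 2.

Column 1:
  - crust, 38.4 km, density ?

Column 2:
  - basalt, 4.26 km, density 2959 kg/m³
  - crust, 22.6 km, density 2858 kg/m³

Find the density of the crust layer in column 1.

Take the compensation level at the base of the deeper column (depth z_c below the surface of column 1) and equate Σ ρ_i t_i down to z_c; mantle fills any gap and the z_c terms cancel.
Column 1: 38.4×ρ + (z_c − 38.4)×3316
Column 2: 4.11×0 + 4.26×2959 + 22.6×2858 + (z_c − 4.11 − 26.86)×3316
The z_c×3316 term appears on both sides and cancels. Collect the known terms of each column as K = Σ(ρt)_known − 3316 × (depth of known layers): K_1 = 0 − 3316×38.4 = −127334.4; K_2 = 77196.14 − 3316×(4.11 + 26.86) = −25500.38.
Balance: K_1 + 38.4×ρ = K_2, so ρ = (K_2 − K_1)/38.4 = 101834/38.4 = 2650 kg/m³.

2650 kg/m³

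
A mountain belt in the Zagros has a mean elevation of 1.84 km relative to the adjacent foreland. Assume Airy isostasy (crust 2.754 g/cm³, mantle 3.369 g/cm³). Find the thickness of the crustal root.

By Archimedes' principle applied to the lithosphere: the weight of the topography is balanced by the buoyancy of the root, ρ_c h = (ρ_m − ρ_c) r.
r = h · ρ_c / (ρ_m − ρ_c) = 1.84 km × 2.754 / (3.369 − 2.754) = 8.24 km.

8.24 km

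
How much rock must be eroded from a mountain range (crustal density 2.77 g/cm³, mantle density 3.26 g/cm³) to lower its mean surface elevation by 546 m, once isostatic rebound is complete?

3630 m

Net drop Δ = e − u = e − e ρ_c/ρ_m = e (ρ_m − ρ_c)/ρ_m.
e = Δ ρ_m/(ρ_m − ρ_c) = 546 m × 3.26/0.49 = 3630 m.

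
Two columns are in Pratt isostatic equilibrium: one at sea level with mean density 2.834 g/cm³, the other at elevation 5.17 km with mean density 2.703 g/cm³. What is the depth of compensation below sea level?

107 km

ρ_ref D = ρ (D + h) → D (ρ_ref − ρ) = ρ h.
D = ρ h/(ρ_ref − ρ) = 2.703 × 5.17 km/(2.834 − 2.703) = 107 km.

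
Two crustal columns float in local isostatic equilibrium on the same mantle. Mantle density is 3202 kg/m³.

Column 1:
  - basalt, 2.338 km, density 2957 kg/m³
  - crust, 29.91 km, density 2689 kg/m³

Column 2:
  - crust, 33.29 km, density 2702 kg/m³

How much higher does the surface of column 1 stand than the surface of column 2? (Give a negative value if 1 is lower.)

−0.227 km

For any compensation level in the mantle, the mantle terms cancel and isostasy reduces to e = (Σt_1 − Σt_2) − (Σ(ρt)_1 − Σ(ρt)_2) / ρ_m.
Σt_1 = 32.248 km; Σt_2 = 33.29 km; Σ(ρt)_1 = 87341.456; Σ(ρt)_2 = 89949.58 (in km·kg/m³).
e = (32.248 − 33.29) − (87341.456 − 89949.58) / 3202 = −0.227 km.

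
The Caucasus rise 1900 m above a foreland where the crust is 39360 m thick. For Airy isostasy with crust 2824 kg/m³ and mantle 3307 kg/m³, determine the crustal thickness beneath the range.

Root depth r = h ρ_c / (ρ_m − ρ_c) = 1900 m × 2824 / 483 = 11110 m.
Total thickness = T + h + r = 39360 m + 1900 m + 11110 m = 52400 m.

52400 m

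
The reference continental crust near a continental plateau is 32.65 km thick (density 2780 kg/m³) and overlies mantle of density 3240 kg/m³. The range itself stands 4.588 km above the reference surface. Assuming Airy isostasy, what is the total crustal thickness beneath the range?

Root depth r = h ρ_c / (ρ_m − ρ_c) = 4.588 km × 2780 / 460 = 27.73 km.
Total thickness = T + h + r = 32.65 km + 4.588 km + 27.73 km = 65 km.

65 km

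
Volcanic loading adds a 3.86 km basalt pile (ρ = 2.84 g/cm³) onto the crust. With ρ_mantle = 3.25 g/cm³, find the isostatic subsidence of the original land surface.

Subaerial loading: s = t ρ_load / ρ_m.
s = 3.86 km × 2.84/3.25 = 3.37 km.

3.37 km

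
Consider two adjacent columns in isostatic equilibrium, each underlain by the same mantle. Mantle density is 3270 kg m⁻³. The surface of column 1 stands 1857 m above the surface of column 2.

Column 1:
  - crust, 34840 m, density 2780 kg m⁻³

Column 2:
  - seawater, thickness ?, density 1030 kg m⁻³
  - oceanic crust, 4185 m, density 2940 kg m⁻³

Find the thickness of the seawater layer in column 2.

4290 m

Take the compensation level at the base of the deeper column (depth z_c below the surface of column 1) and equate Σ ρ_i t_i down to z_c; mantle fills any gap and the z_c terms cancel.
Column 1: 34840×2780 + (z_c − 34840)×3270
Column 2: 1857×0 + x×1030 + 4185×2940 + (z_c − 1857 − 4185 − x)×3270
The z_c×3270 term appears on both sides and cancels. Collect the known terms of each column as K = Σ(ρt)_known − 3270 × (depth of known layers): K_1 = 96855200 − 3270×34840 = −17071600; K_2 = 12303900 − 3270×(1857 + 4185) = −7453440.
Balance: K_1 = K_2 − x×(3270 − 1030), so x = (K_2 − K_1)/(3270 − 1030) = 9618160/2240 = 4290 m.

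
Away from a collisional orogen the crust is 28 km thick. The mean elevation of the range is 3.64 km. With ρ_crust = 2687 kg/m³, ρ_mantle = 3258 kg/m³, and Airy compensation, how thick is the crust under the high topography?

Root depth r = h ρ_c / (ρ_m − ρ_c) = 3.64 km × 2687 / 571 = 17.13 km.
Total thickness = T + h + r = 28 km + 3.64 km + 17.13 km = 48.8 km.

48.8 km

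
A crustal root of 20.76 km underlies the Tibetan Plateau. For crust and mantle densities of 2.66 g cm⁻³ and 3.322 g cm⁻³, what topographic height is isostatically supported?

For local isostatic compensation: ρ_c h = (ρ_m − ρ_c) r.
h = r (ρ_m − ρ_c) / ρ_c = 20.76 km × (3.322 − 2.66) / 2.66 = 5.17 km.

5.17 km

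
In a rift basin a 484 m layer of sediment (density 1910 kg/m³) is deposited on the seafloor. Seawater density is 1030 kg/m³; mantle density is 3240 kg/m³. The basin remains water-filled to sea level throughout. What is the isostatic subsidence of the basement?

193 m

Submarine loading: the sediment displaces seawater, and the subsidence is in turn flooded, so s (ρ_m − ρ_w) = t (ρ_sed − ρ_w).
s = 484 m × (1910 − 1030) / (3240 − 1030) = 193 m.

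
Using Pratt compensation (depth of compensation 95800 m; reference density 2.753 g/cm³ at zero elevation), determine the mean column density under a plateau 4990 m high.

2.62 g/cm³

Pratt balance: ρ_ref D = ρ (D + h).
ρ = ρ_ref D/(D + h) = 2.753 × 95800 m/(95800 m + 4990 m) = 2.62 g/cm³.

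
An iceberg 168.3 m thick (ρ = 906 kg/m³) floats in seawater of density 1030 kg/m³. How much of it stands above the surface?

Floating equilibrium: submerged depth d = t ρ_obj/ρ_fluid = 168.3 m × 906/1030 = 148 m.
Freeboard = t − d = 168.3 m − 148 m = 20.3 m.

20.3 m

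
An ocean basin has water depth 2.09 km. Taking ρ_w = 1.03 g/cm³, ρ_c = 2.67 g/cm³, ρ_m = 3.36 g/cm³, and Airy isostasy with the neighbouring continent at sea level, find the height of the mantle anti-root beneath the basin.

4.97 km

Isostatic balance requires: replacing crust with seawater at the top is compensated by replacing crust with mantle at the base: d (ρ_c − ρ_w) = a (ρ_m − ρ_c).
a = d (ρ_c − ρ_w)/(ρ_m − ρ_c) = 2.09 km × 1.64/0.69 = 4.97 km.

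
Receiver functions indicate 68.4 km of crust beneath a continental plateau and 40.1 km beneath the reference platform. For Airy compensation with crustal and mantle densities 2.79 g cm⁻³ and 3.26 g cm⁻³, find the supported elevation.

Excess crust Δ = 68.4 km − 40.1 km = 28.3 km, split between elevation h and root r with h + r = Δ.
Airy balance ρ_c h = (ρ_m − ρ_c) r gives r = h ρ_c/(ρ_m − ρ_c), so h (1 + ρ_c/(ρ_m − ρ_c)) = Δ, i.e. h = Δ (ρ_m − ρ_c)/ρ_m.
h = 28.3 km × 0.47/3.26 = 4.08 km.

4.08 km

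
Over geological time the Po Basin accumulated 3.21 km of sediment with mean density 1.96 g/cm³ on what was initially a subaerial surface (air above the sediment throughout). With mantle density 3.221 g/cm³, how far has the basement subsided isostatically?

1.95 km

Subaerial load: s = t ρ_sed / ρ_m = 3.21 km × 1.96/3.221 = 1.95 km.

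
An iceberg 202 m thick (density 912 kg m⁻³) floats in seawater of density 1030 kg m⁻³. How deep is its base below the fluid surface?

179 m

Draft d = t ρ_obj/ρ_fluid = 202 m × 912/1030 = 179 m.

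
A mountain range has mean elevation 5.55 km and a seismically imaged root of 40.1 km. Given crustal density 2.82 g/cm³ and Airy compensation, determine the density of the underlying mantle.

3.21 g/cm³

Airy balance: ρ_c h = (ρ_m − ρ_c) r → ρ_m = ρ_c (1 + h/r).
ρ_m = 2.82 × (1 + 5.55 km/40.1 km) = 3.21 g/cm³.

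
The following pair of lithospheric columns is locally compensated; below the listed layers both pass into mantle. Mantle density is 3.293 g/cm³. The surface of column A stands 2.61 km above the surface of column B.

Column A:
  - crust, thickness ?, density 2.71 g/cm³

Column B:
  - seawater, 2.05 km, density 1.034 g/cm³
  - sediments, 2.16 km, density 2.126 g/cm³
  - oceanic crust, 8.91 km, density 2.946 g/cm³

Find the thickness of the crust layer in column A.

Take the compensation level at the base of the deeper column (depth z_c below the surface of column A) and equate Σ ρ_i t_i down to z_c; mantle fills any gap and the z_c terms cancel.
Column A: x×2.71 + (z_c − 0 − x)×3.293
Column B: 2.61×0 + 2.05×1.034 + 2.16×2.126 + 8.91×2.946 + (z_c − 2.61 − 13.12)×3.293
The z_c×3.293 term appears on both sides and cancels. Collect the known terms of each column as K = Σ(ρt)_known − 3.293 × (depth of known layers): K_A = 0 − 3.293×0 = 0; K_B = 32.96072 − 3.293×(2.61 + 13.12) = −18.83817.
Balance: K_A − x×(3.293 − 2.71) = K_B, so x = (K_A − K_B)/(3.293 − 2.71) = 18.8382/0.583 = 32.3 km.

32.3 km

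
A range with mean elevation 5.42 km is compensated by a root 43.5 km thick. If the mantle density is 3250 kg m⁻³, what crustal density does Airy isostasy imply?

2890 kg m⁻³

ρ_c h = (ρ_m − ρ_c) r → ρ_c (h + r) = ρ_m r → ρ_c = ρ_m r / (h + r).
ρ_c = 3250 × 43.5 km / (5.42 km + 43.5 km) = 2890 kg m⁻³.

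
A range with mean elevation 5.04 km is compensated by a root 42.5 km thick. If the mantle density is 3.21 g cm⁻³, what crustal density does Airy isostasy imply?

2.87 g cm⁻³

ρ_c h = (ρ_m − ρ_c) r → ρ_c (h + r) = ρ_m r → ρ_c = ρ_m r / (h + r).
ρ_c = 3.21 × 42.5 km / (5.04 km + 42.5 km) = 2.87 g cm⁻³.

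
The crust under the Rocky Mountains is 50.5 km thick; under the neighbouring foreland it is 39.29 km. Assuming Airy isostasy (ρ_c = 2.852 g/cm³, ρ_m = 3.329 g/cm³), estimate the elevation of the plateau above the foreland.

Excess crust Δ = 50.5 km − 39.29 km = 11.21 km, split between elevation h and root r with h + r = Δ.
Airy balance ρ_c h = (ρ_m − ρ_c) r gives r = h ρ_c/(ρ_m − ρ_c), so h (1 + ρ_c/(ρ_m − ρ_c)) = Δ, i.e. h = Δ (ρ_m − ρ_c)/ρ_m.
h = 11.21 km × 0.477/3.329 = 1.61 km.

1.61 km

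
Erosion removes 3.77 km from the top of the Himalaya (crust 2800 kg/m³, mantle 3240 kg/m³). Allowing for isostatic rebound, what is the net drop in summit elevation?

Rebound u = e ρ_c/ρ_m = 3.77 km × 2800/3240 = 3.258 km.
Net surface drop = e − u = 3.77 km − 3.258 km = e (ρ_m − ρ_c)/ρ_m = 0.512 km.

0.512 km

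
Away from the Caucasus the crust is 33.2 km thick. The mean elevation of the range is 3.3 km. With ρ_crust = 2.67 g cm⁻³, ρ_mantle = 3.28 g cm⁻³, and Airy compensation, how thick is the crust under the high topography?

Root depth r = h ρ_c / (ρ_m − ρ_c) = 3.3 km × 2.67 / 0.61 = 14.44 km.
Total thickness = T + h + r = 33.2 km + 3.3 km + 14.44 km = 50.9 km.

50.9 km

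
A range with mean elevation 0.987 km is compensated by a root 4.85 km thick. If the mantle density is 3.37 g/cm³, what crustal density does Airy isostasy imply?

ρ_c h = (ρ_m − ρ_c) r → ρ_c (h + r) = ρ_m r → ρ_c = ρ_m r / (h + r).
ρ_c = 3.37 × 4.85 km / (0.987 km + 4.85 km) = 2.8 g/cm³.

2.8 g/cm³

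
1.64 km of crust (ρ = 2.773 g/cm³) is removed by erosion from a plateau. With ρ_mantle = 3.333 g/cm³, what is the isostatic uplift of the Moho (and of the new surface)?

Unloading: uplift u = e ρ_c/ρ_m = 1.64 km × 2.773/3.333 = 1.36 km.

1.36 km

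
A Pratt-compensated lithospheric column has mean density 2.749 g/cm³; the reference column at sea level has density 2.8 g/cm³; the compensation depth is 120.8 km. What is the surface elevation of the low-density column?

2.24 km

ρ_ref D = ρ (D + h) → h = D (ρ_ref − ρ)/ρ.
h = 120.8 km × (2.8 − 2.749)/2.749 = 2.24 km.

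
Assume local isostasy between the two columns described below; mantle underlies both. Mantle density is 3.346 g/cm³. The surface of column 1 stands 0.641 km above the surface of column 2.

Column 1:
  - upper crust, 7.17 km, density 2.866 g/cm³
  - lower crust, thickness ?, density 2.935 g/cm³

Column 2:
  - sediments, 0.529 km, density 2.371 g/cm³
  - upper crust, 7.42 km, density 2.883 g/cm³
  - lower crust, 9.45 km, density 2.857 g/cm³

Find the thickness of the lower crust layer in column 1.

17.7 km

Take the compensation level at the base of the deeper column (depth z_c below the surface of column 1) and equate Σ ρ_i t_i down to z_c; mantle fills any gap and the z_c terms cancel.
Column 1: 7.17×2.866 + x×2.935 + (z_c − 7.17 − x)×3.346
Column 2: 0.641×0 + 0.529×2.371 + 7.42×2.883 + 9.45×2.857 + (z_c − 0.641 − 17.399)×3.346
The z_c×3.346 term appears on both sides and cancels. Collect the known terms of each column as K = Σ(ρt)_known − 3.346 × (depth of known layers): K_1 = 20.54922 − 3.346×7.17 = −3.4416; K_2 = 49.644769 − 3.346×(0.641 + 17.399) = −10.717071.
Balance: K_1 − x×(3.346 − 2.935) = K_2, so x = (K_1 − K_2)/(3.346 − 2.935) = 7.27547/0.411 = 17.7 km.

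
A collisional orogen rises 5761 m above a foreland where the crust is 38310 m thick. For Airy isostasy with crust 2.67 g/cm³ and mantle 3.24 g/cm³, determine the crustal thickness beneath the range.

Root depth r = h ρ_c / (ρ_m − ρ_c) = 5761 m × 2.67 / 0.57 = 26990 m.
Total thickness = T + h + r = 38310 m + 5761 m + 26990 m = 71100 m.

71100 m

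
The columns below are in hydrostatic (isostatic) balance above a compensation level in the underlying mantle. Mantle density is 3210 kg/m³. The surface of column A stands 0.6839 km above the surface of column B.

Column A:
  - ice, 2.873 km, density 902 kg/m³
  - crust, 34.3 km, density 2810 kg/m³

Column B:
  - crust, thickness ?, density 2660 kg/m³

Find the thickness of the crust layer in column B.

Take the compensation level at the base of the deeper column (depth z_c below the surface of column A) and equate Σ ρ_i t_i down to z_c; mantle fills any gap and the z_c terms cancel.
Column A: 2.873×902 + 34.3×2810 + (z_c − 37.173)×3210
Column B: 0.6839×0 + x×2660 + (z_c − 0.6839 − 0 − x)×3210
The z_c×3210 term appears on both sides and cancels. Collect the known terms of each column as K = Σ(ρt)_known − 3210 × (depth of known layers): K_A = 98974.446 − 3210×37.173 = −20350.884; K_B = 0 − 3210×(0.6839 + 0) = −2195.319.
Balance: K_A = K_B − x×(3210 − 2660), so x = (K_B − K_A)/(3210 − 2660) = 18155.6/550 = 33 km.

33 km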